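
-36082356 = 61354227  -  97436583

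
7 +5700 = 5707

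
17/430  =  17/430 = 0.04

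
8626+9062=17688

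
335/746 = 335/746 = 0.45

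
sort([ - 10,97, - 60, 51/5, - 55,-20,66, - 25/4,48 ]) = [-60,  -  55, - 20, - 10,- 25/4,51/5 , 48, 66,97 ]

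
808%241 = 85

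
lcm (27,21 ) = 189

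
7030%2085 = 775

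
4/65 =4/65 = 0.06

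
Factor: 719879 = 191^1*3769^1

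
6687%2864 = 959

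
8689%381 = 307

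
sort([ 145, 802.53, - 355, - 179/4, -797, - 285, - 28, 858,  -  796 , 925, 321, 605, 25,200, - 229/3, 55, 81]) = [ - 797, - 796, - 355 , - 285, - 229/3 , - 179/4, -28,25 , 55 , 81, 145,200,321, 605, 802.53, 858 , 925]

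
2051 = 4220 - 2169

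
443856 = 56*7926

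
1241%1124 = 117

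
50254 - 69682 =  - 19428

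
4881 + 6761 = 11642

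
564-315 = 249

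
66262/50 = 1325+6/25 = 1325.24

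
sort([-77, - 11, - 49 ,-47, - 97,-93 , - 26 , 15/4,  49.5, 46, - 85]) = [ - 97, - 93, - 85, - 77, - 49, - 47 , - 26, - 11, 15/4,46,  49.5]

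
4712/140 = 33 + 23/35 = 33.66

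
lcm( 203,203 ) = 203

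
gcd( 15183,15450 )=3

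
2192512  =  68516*32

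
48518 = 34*1427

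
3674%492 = 230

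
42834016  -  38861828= 3972188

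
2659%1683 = 976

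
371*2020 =749420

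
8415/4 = 2103 + 3/4  =  2103.75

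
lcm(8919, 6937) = 62433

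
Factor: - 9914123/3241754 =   -  2^( - 1)* 43^1*563^( - 1)*2879^ ( - 1)*230561^1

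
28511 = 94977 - 66466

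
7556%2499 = 59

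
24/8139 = 8/2713 = 0.00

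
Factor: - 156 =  - 2^2*3^1*13^1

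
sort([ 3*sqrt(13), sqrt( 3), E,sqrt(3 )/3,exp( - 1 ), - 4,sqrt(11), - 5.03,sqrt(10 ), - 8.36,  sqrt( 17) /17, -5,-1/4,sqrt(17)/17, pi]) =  [- 8.36, - 5.03, - 5,  -  4, - 1/4,sqrt (17 )/17,sqrt(17 ) /17,exp( - 1 ),sqrt(3)/3, sqrt(3 ), E, pi,sqrt(10 ), sqrt(11 ),3*sqrt(13 ) ] 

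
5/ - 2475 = - 1/495 = - 0.00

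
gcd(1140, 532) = 76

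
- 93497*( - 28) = 2617916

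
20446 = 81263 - 60817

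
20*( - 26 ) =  - 520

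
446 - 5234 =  - 4788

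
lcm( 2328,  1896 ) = 183912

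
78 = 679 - 601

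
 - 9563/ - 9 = 9563/9 = 1062.56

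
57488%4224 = 2576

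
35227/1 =35227 =35227.00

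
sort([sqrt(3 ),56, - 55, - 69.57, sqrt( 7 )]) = [ - 69.57, - 55,sqrt(3), sqrt(7 ),56]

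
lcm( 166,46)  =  3818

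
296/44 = 74/11 = 6.73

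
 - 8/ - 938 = 4/469 = 0.01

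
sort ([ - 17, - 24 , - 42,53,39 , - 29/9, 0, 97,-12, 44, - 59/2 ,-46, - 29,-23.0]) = [-46 , - 42, -59/2, - 29, - 24, - 23.0,- 17, - 12, - 29/9,0,  39 , 44,53,97 ] 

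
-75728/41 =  - 75728/41  =  - 1847.02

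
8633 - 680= 7953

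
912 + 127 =1039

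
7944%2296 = 1056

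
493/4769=493/4769 = 0.10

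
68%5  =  3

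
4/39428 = 1/9857 =0.00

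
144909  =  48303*3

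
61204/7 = 61204/7 = 8743.43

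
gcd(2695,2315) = 5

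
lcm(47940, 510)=47940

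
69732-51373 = 18359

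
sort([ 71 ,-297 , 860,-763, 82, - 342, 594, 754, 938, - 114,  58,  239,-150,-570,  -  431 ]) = [ -763,-570, - 431,-342,  -  297, - 150, - 114,  58 , 71,82,239, 594, 754 , 860,  938] 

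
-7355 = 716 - 8071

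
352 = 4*88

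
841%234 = 139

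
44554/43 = 44554/43 =1036.14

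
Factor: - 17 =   -  17^1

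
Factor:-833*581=  -  483973 = - 7^3*17^1*83^1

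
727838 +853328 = 1581166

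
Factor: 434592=2^5*3^3 *503^1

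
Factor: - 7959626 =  - 2^1*89^1*97^1*461^1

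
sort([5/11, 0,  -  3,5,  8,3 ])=[ - 3, 0, 5/11,  3,5, 8 ]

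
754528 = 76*9928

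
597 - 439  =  158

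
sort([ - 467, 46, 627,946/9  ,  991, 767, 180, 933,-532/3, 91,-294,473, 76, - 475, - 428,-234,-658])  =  [  -  658, - 475, - 467,-428,-294, - 234, - 532/3, 46,76  ,  91, 946/9  ,  180,473, 627, 767, 933, 991] 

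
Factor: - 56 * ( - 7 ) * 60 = 2^5*3^1*5^1*7^2 = 23520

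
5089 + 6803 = 11892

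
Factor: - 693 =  - 3^2*7^1*11^1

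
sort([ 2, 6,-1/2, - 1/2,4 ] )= [-1/2, - 1/2,2 , 4, 6 ]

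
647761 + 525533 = 1173294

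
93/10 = 9 + 3/10 = 9.30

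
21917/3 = 21917/3 = 7305.67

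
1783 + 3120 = 4903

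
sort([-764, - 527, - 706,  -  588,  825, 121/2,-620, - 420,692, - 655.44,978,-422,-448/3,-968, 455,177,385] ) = [ - 968, - 764 , - 706, - 655.44,-620,- 588, - 527, - 422 ,-420,-448/3,  121/2, 177, 385, 455, 692, 825, 978]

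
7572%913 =268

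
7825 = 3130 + 4695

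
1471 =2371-900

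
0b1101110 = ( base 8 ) 156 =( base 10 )110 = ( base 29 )3N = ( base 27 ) 42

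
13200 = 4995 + 8205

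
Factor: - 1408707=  - 3^2*193^1*811^1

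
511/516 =511/516 = 0.99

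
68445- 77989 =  - 9544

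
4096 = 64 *64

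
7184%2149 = 737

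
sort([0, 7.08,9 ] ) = [0  ,  7.08,9]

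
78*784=61152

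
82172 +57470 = 139642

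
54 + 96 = 150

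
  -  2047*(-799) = 1635553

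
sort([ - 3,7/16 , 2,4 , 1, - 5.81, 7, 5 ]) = [-5.81, - 3, 7/16, 1, 2, 4,5, 7 ] 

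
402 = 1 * 402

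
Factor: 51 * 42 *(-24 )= - 51408=- 2^4*3^3*7^1*17^1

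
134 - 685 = -551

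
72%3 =0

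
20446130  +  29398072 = 49844202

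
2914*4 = 11656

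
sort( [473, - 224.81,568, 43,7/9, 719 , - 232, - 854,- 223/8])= [ - 854,-232,- 224.81,-223/8, 7/9 , 43, 473  ,  568,719]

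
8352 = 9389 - 1037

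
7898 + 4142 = 12040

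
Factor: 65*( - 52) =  - 3380 = - 2^2*5^1 * 13^2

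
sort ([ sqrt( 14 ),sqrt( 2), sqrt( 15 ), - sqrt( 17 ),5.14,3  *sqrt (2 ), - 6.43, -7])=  [ - 7 , - 6.43,-sqrt ( 17 ), sqrt (2 ),sqrt( 14), sqrt( 15) , 3  *sqrt( 2 ),5.14]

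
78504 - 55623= 22881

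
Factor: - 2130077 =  - 59^1*79^1 *457^1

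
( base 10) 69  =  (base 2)1000101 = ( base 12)59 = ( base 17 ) 41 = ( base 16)45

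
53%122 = 53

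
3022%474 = 178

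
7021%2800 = 1421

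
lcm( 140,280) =280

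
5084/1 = 5084 = 5084.00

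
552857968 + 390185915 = 943043883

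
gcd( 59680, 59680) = 59680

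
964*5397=5202708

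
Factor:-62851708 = - 2^2*15712927^1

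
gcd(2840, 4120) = 40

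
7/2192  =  7/2192 =0.00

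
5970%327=84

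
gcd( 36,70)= 2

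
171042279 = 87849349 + 83192930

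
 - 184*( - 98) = 18032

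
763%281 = 201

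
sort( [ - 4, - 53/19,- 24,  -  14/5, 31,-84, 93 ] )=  [ - 84,-24,-4, - 14/5, - 53/19, 31, 93 ]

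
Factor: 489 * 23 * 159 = 1788273 = 3^2 * 23^1*53^1 *163^1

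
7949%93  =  44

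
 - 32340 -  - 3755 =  - 28585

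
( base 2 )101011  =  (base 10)43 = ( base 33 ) 1A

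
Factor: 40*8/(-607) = - 320/607   =  -2^6*5^1  *  607^ ( - 1) 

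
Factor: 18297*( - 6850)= - 2^1*3^2*  5^2 * 19^1*107^1*137^1=- 125334450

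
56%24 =8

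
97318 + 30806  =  128124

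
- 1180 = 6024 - 7204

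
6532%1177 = 647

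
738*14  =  10332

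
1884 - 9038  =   -7154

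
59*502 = 29618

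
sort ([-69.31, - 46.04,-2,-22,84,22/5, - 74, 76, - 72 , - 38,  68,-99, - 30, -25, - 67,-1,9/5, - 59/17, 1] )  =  [ - 99, - 74 , - 72, - 69.31 , - 67, - 46.04, - 38,-30, - 25, -22,- 59/17,- 2, - 1, 1,  9/5,22/5,68,  76,84] 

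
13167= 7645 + 5522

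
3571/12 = 297+ 7/12 = 297.58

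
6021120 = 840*7168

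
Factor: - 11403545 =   -  5^1*2280709^1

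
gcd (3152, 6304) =3152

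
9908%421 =225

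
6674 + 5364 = 12038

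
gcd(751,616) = 1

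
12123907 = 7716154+4407753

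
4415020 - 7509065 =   -  3094045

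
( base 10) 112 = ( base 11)a2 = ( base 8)160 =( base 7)220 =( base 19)5h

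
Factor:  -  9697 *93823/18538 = - 909801631/18538 = -2^( - 1)*13^(  -  1 ) * 17^1*23^( - 1)*31^(  -  1)*5519^1*9697^1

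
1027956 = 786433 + 241523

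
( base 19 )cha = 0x1239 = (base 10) 4665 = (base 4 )1020321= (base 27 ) 6AL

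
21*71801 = 1507821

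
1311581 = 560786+750795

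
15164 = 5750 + 9414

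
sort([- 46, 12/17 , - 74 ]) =[  -  74, - 46  ,  12/17 ] 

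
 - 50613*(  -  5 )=253065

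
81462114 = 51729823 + 29732291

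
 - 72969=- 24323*3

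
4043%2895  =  1148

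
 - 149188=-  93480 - 55708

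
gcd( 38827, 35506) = 41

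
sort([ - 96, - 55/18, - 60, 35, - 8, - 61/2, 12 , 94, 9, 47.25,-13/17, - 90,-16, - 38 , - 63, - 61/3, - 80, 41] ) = [ - 96, - 90, -80, - 63, - 60,-38, - 61/2 , - 61/3, - 16,-8 , - 55/18, - 13/17, 9,12,35,41, 47.25, 94]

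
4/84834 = 2/42417 = 0.00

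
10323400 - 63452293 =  - 53128893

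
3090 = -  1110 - -4200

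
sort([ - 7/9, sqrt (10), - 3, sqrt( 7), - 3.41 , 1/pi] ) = [ - 3.41,-3, - 7/9,1/pi, sqrt(7 ), sqrt(10) ]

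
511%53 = 34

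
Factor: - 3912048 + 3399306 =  - 2^1*3^1*97^1*881^1=- 512742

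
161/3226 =161/3226 = 0.05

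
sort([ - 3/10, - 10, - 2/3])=[  -  10,-2/3,  -  3/10 ]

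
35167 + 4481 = 39648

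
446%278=168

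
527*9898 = 5216246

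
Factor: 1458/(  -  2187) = -2^1 * 3^(-1 )=   -2/3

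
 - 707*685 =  - 484295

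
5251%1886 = 1479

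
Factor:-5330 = - 2^1  *5^1*13^1*41^1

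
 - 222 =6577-6799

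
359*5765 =2069635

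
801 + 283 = 1084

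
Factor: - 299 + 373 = 2^1* 37^1 = 74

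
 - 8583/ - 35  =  8583/35 = 245.23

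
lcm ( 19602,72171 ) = 1587762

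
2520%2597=2520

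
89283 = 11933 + 77350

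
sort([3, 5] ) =[ 3,5]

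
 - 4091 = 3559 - 7650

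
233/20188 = 233/20188=   0.01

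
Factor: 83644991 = 401^1*208591^1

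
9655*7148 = 69013940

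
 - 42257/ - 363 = 116 + 149/363  =  116.41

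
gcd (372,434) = 62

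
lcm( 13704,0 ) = 0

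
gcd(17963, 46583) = 1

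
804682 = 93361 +711321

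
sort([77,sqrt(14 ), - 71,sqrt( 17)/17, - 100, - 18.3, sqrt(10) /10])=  [-100, - 71,- 18.3,sqrt(17)/17, sqrt(10 )/10 , sqrt(14 ),77] 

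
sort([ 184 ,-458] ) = [ - 458, 184]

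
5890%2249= 1392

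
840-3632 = - 2792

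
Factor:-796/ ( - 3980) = 1/5 = 5^( - 1)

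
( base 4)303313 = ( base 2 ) 110011110111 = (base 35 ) 2ot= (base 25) 57j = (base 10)3319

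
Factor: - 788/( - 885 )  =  2^2*3^( - 1)*5^( - 1 )*59^ (-1 )*197^1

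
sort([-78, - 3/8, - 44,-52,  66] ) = [ - 78, - 52,-44, - 3/8, 66]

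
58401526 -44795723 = 13605803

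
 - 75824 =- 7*10832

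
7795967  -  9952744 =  - 2156777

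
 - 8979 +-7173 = -16152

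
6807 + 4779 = 11586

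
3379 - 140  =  3239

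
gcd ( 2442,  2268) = 6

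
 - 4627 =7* (-661) 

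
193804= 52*3727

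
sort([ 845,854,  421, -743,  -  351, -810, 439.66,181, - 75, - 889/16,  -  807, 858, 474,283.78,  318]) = [ - 810, - 807, - 743, - 351, - 75, - 889/16,181,  283.78, 318, 421,439.66, 474,845,854,858] 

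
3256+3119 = 6375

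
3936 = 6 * 656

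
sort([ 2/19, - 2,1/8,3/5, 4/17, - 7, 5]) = [ - 7, - 2,  2/19,1/8,4/17,3/5 , 5]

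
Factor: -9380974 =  - 2^1 * 17^1*275911^1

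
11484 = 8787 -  - 2697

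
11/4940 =11/4940 = 0.00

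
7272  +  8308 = 15580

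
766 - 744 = 22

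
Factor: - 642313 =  - 7^1*89^1*1031^1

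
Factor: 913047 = 3^1*304349^1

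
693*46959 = 32542587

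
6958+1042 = 8000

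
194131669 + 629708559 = 823840228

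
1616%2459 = 1616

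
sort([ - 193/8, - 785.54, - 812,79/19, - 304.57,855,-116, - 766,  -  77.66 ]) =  [ - 812, - 785.54, - 766, - 304.57, - 116,-77.66,-193/8, 79/19,855] 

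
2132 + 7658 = 9790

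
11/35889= 11/35889 = 0.00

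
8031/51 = 157 + 8/17 =157.47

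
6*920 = 5520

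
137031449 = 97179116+39852333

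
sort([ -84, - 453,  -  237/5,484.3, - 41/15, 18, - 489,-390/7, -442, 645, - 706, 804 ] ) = [ - 706, - 489,-453, - 442,-84, - 390/7,- 237/5,-41/15, 18, 484.3, 645, 804]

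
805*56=45080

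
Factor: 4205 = 5^1 * 29^2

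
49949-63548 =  - 13599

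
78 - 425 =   -  347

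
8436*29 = 244644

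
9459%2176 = 755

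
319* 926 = 295394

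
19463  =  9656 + 9807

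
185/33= 5 + 20/33 = 5.61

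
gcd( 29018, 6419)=1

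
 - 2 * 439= -878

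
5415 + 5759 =11174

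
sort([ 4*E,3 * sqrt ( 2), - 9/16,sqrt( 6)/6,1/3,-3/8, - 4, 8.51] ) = [ - 4, - 9/16, - 3/8 , 1/3 , sqrt(6) /6, 3 * sqrt( 2),  8.51, 4*E ]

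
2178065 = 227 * 9595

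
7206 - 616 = 6590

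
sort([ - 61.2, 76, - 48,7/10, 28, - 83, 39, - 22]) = [  -  83, - 61.2,-48, - 22 , 7/10,28  ,  39, 76] 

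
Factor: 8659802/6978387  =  2^1 * 3^ ( - 1)*13^( - 1 )*1787^1*2423^1*178933^( -1 ) 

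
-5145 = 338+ - 5483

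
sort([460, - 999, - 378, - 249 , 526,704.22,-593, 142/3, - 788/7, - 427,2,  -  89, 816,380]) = [ - 999, - 593,  -  427,- 378, -249, - 788/7, - 89 , 2, 142/3, 380, 460, 526, 704.22, 816 ] 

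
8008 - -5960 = 13968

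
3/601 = 3/601 = 0.00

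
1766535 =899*1965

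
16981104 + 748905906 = 765887010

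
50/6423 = 50/6423 = 0.01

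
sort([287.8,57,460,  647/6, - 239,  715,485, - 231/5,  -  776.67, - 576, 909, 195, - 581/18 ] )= [ - 776.67, - 576, - 239, - 231/5, - 581/18, 57,647/6 , 195, 287.8,460, 485,715,909 ]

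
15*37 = 555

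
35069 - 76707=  - 41638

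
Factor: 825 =3^1*5^2*11^1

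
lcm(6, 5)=30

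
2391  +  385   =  2776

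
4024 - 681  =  3343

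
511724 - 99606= 412118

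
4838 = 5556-718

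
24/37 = 24/37 = 0.65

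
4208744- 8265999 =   -  4057255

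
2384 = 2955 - 571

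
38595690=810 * 47649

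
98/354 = 49/177= 0.28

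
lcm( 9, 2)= 18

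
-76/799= -1 + 723/799 = -0.10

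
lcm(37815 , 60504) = 302520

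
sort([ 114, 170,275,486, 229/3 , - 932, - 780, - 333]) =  [ - 932, - 780, - 333, 229/3,  114, 170,275,486] 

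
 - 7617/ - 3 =2539+0/1 = 2539.00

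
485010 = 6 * 80835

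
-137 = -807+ 670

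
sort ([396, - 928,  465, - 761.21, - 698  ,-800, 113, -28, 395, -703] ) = [ - 928 , - 800, - 761.21,-703, - 698, - 28, 113 , 395, 396 , 465 ] 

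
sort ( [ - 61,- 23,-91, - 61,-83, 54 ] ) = [ - 91,-83, - 61, - 61,-23,  54 ]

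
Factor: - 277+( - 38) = -315  =  -3^2*5^1*7^1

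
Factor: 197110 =2^1*5^1*23^1*857^1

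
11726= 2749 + 8977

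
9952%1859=657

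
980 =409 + 571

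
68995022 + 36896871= 105891893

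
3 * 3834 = 11502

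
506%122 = 18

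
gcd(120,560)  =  40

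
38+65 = 103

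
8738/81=8738/81=107.88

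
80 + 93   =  173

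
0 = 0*5427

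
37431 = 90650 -53219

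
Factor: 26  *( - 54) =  - 2^2 * 3^3*13^1 = - 1404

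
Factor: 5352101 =173^1*30937^1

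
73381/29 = 73381/29 = 2530.38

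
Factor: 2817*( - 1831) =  - 5157927 = - 3^2* 313^1*1831^1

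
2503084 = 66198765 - 63695681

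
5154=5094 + 60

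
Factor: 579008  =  2^6 * 83^1*109^1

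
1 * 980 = 980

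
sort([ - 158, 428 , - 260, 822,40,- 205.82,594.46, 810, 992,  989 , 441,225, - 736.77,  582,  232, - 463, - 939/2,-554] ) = [ - 736.77,  -  554, - 939/2, - 463, - 260, - 205.82,-158, 40,225,232  ,  428,441, 582, 594.46, 810, 822 , 989,992]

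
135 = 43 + 92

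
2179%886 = 407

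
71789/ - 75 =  - 958 + 61/75 = - 957.19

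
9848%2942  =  1022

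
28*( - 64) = -1792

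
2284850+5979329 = 8264179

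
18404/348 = 52 + 77/87 = 52.89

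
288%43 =30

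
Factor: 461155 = 5^1*149^1*619^1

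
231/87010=3/1130= 0.00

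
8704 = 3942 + 4762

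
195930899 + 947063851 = 1142994750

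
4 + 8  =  12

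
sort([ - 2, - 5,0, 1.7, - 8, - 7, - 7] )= [ - 8, - 7, - 7, - 5, - 2,0,1.7]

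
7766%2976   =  1814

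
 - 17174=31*(  -  554 )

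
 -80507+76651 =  - 3856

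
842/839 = 1 + 3/839 = 1.00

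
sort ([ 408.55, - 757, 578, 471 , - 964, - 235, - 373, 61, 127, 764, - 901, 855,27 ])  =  [ - 964 , - 901,-757,-373, - 235, 27, 61,127,408.55, 471,578,764, 855]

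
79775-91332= - 11557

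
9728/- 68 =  - 2432/17 = - 143.06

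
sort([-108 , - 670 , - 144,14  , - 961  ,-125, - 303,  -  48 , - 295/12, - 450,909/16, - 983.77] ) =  [ - 983.77,- 961, - 670, - 450, - 303, - 144,-125, - 108, - 48, -295/12,14,  909/16 ] 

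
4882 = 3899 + 983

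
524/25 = 20 + 24/25= 20.96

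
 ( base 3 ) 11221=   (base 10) 133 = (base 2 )10000101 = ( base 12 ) B1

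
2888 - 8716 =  -5828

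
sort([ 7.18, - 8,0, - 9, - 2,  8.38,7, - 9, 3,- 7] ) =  [ - 9 , - 9,-8, - 7, - 2,0, 3, 7,  7.18,8.38 ] 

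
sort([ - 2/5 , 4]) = [ - 2/5,4] 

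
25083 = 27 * 929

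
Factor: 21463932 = 2^2*3^1*7^1*255523^1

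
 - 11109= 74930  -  86039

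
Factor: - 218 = - 2^1*109^1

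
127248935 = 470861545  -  343612610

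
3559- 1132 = 2427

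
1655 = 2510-855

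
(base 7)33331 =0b10000011010001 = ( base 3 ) 102112011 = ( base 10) 8401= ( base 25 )DB1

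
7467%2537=2393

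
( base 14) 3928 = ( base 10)10032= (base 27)DKF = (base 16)2730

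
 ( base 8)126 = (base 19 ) 4a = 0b1010110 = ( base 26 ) 38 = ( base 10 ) 86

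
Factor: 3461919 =3^1 * 1153973^1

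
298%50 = 48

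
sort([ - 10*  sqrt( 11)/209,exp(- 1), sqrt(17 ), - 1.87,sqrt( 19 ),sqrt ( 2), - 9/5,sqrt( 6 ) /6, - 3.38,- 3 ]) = [ -3.38,  -  3,-1.87,-9/5,-10*sqrt( 11) /209,  exp ( - 1), sqrt(6 )/6,sqrt(2),sqrt(17 ),sqrt( 19 ) ] 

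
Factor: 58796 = 2^2* 14699^1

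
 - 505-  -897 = 392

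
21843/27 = 809  =  809.00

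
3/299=3/299 = 0.01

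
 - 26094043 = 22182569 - 48276612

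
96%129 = 96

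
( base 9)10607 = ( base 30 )7p4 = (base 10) 7054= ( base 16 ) 1B8E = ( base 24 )c5m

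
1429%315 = 169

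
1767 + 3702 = 5469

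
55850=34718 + 21132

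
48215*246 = 11860890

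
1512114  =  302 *5007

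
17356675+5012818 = 22369493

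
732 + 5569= 6301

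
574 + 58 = 632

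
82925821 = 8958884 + 73966937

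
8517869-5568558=2949311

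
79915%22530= 12325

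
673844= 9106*74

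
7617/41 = 7617/41 = 185.78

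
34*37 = 1258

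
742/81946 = 371/40973 = 0.01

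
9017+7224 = 16241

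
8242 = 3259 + 4983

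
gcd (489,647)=1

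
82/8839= 82/8839 = 0.01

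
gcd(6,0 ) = 6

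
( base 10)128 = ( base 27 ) 4K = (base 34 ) 3q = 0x80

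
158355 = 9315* 17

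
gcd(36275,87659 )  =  1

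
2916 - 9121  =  -6205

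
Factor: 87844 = 2^2*21961^1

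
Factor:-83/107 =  - 83^1*107^ ( - 1) 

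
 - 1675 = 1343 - 3018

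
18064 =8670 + 9394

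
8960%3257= 2446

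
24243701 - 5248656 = 18995045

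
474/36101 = 474/36101 = 0.01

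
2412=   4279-1867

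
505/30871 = 505/30871 = 0.02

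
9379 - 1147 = 8232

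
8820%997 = 844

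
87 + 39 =126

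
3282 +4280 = 7562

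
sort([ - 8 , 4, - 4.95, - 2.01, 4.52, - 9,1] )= [ - 9, - 8,  -  4.95, - 2.01,  1,4,  4.52] 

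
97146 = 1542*63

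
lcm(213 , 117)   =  8307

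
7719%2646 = 2427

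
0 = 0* 971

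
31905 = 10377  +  21528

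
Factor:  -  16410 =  - 2^1*3^1*5^1*547^1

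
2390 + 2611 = 5001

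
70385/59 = 1192 + 57/59 = 1192.97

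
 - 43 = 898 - 941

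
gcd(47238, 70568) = 2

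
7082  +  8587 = 15669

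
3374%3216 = 158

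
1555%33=4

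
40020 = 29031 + 10989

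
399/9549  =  133/3183 = 0.04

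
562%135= 22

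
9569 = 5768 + 3801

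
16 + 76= 92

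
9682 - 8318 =1364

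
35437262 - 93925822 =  - 58488560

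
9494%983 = 647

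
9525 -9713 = - 188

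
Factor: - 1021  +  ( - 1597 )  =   - 2618  =  - 2^1 * 7^1*11^1*17^1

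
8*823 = 6584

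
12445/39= 319 + 4/39=319.10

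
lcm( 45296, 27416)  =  1041808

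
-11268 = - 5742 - 5526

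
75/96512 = 75/96512 = 0.00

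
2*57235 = 114470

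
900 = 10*90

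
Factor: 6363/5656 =9/8 = 2^( - 3 )*3^2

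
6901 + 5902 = 12803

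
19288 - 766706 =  - 747418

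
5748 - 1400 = 4348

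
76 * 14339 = 1089764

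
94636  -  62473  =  32163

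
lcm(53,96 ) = 5088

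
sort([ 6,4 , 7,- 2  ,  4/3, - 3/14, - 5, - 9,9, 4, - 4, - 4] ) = [ -9, - 5, - 4, - 4  , - 2,-3/14, 4/3, 4,  4,6,7,9 ]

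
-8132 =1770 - 9902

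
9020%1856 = 1596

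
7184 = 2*3592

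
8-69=-61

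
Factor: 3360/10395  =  2^5 * 3^( - 2) * 11^( - 1 )  =  32/99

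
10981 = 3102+7879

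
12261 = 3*4087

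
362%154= 54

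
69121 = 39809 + 29312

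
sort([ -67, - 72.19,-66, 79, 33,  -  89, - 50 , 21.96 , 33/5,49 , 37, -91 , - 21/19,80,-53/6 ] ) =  [-91, - 89, - 72.19, - 67,- 66, - 50, - 53/6,-21/19 , 33/5 , 21.96 , 33,37,49,79, 80]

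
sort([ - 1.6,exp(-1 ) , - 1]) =[  -  1.6, - 1,exp(-1) ]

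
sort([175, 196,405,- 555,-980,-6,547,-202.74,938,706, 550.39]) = [-980, - 555,-202.74,-6, 175,  196, 405, 547 , 550.39 , 706,  938] 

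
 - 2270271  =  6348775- 8619046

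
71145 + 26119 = 97264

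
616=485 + 131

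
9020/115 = 1804/23 = 78.43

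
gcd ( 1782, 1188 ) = 594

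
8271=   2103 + 6168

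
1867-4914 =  - 3047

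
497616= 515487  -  17871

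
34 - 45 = - 11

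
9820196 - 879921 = 8940275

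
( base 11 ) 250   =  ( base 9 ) 360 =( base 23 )cl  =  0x129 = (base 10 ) 297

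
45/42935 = 9/8587 = 0.00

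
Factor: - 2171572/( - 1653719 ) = 2^2 * 13^1*443^(-1)*3733^( - 1)*41761^1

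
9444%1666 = 1114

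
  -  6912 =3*( - 2304 ) 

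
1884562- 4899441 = -3014879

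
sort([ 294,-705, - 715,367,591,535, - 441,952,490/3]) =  [ - 715,  -  705,  -  441,490/3,294,367, 535, 591,952]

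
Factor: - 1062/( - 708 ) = 3/2 = 2^( - 1) * 3^1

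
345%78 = 33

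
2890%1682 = 1208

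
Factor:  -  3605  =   -5^1*7^1*103^1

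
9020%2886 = 362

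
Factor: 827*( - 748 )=-618596=- 2^2*11^1*17^1  *  827^1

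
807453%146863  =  73138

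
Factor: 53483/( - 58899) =-79/87 = - 3^( -1 ) * 29^( - 1)*79^1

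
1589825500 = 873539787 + 716285713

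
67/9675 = 67/9675 = 0.01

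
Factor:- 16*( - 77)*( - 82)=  - 2^5*7^1* 11^1 * 41^1 =- 101024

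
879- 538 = 341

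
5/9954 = 5/9954=0.00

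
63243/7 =9034 + 5/7 =9034.71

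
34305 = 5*6861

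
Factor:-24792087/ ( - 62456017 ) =3^1*13^ (- 1)*23^(  -  1) * 89^( - 1 )*  113^1  *2347^( - 1) * 73133^1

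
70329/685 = 102 + 459/685 = 102.67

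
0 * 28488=0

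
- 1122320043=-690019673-432300370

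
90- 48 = 42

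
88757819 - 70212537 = 18545282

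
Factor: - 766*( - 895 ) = 2^1*5^1 * 179^1*383^1=685570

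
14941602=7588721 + 7352881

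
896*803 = 719488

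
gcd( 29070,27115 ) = 85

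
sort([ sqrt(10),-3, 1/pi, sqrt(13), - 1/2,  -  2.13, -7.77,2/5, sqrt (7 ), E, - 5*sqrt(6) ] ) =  [ - 5*sqrt (6), - 7.77,-3, -2.13, - 1/2, 1/pi,  2/5, sqrt(7),  E,sqrt(10), sqrt( 13)]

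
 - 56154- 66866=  - 123020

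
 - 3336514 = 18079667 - 21416181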